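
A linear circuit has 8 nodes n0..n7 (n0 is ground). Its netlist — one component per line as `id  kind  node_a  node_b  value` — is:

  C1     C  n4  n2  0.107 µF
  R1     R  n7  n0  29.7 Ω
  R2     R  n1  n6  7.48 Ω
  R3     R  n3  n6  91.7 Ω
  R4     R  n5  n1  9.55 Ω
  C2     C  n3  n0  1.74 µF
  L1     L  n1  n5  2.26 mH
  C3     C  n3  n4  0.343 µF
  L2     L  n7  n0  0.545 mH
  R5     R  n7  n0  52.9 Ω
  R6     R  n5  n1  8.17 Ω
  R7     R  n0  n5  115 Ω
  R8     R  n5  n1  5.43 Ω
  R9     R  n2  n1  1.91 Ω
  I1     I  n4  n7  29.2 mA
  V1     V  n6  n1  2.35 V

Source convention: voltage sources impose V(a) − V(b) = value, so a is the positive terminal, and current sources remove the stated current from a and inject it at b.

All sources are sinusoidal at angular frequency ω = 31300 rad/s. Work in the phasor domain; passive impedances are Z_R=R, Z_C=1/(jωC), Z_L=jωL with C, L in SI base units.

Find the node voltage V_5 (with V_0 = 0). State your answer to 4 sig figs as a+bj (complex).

-1.660+0.3622j V

Apply KCL at each of the 7 non-ground nodes and solve the resulting linear system.
Node n1: branches {R2, R4, L1, R6, R8, R9, V1} → V_1 = -1.696+0.3686j
Node n2: branches {C1, R9} → V_2 = -1.709+0.3767j
Node n3: branches {R3, C2, C3} → V_3 = -0.05783+0.2710j
Node n4: branches {C1, C3, I1} → V_4 = -0.4503+2.369j
Node n5: branches {R4, L1, R6, R7, R8} → V_5 = -1.660+0.3622j
Node n6: branches {R2, R3, V1} → V_6 = 0.6542+0.3686j
Node n7: branches {R1, L2, R5, I1} → V_7 = 0.2476+0.2761j
Source currents: i(V1)=-0.3219-0.001064j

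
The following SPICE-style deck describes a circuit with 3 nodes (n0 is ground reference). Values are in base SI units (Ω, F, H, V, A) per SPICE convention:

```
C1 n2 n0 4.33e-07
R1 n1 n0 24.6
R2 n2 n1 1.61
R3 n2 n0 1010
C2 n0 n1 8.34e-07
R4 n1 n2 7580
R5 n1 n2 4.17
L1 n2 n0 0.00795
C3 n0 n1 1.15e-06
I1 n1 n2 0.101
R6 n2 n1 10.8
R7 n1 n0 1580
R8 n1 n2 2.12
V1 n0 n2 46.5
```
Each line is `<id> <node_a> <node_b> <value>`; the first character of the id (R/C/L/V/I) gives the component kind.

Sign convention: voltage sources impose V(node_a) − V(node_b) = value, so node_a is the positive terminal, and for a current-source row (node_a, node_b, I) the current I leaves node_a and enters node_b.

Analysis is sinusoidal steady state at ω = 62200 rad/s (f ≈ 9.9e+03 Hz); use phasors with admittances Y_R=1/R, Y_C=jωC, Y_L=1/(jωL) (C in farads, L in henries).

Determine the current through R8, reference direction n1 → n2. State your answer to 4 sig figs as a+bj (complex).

MNA unknowns: 2 node voltages V₁..V_2 plus 1 source current (V1)
C1: Y=0.000+0.02693j on G[2,0]
R1: Y=0.04065+0.000j on G[1,0]
R2: Y=0.6211+0.000j on G[2,1]
R3: Y=0.0009901+0.000j on G[2,0]
C2: Y=0.000+0.05187j on G[0,1]
R4: Y=0.0001319+0.000j on G[1,2]
R5: Y=0.2398+0.000j on G[1,2]
L1: Y=0.000-0.002022j on G[2,0]
C3: Y=0.000+0.07153j on G[0,1]
I1: z[1]−=0.101, z[2]+=0.101
R6: Y=0.09259+0.000j on G[2,1]
R7: Y=0.0006329+0.000j on G[1,0]
R8: Y=0.4717+0.000j on G[1,2]
V1: row V0−V2=46.5, i_V1 at 0,2
solve → V1=-44.94+3.781j, V2=-46.50+0.000j
aux → i_V1=-2.368-6.548j

0.7350+1.784j A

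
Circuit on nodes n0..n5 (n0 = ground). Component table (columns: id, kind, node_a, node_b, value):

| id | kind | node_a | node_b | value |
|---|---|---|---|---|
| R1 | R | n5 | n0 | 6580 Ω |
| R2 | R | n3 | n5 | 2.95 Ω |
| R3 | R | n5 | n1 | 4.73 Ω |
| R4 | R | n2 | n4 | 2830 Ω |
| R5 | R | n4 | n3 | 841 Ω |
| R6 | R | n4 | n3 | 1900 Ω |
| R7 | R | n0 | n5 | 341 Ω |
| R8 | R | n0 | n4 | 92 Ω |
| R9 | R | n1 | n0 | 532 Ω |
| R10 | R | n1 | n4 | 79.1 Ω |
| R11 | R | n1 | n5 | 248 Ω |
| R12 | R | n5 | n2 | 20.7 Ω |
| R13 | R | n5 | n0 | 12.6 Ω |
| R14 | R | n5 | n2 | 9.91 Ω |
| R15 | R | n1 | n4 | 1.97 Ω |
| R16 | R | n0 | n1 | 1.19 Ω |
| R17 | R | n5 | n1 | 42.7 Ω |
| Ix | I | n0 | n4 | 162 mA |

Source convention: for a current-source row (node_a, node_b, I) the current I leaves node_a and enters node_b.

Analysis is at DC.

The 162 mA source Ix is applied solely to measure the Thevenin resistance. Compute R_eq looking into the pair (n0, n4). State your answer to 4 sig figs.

R_eq = 2.923 Ω

MNA unknowns: 5 node voltages V₁..V_5
R1: Y=0.0001520 on G[5,0]
R2: Y=0.3390 on G[3,5]
R3: Y=0.2114 on G[5,1]
R4: Y=0.0003534 on G[2,4]
R5: Y=0.001189 on G[4,3]
R6: Y=0.0005263 on G[4,3]
R7: Y=0.002933 on G[0,5]
R8: Y=0.01087 on G[0,4]
R9: Y=0.001880 on G[1,0]
R10: Y=0.01264 on G[1,4]
R11: Y=0.004032 on G[1,5]
R12: Y=0.04831 on G[5,2]
R13: Y=0.07937 on G[5,0]
R14: Y=0.1009 on G[5,2]
R15: Y=0.5076 on G[1,4]
R16: Y=0.8403 on G[0,1]
R17: Y=0.02342 on G[5,1]
Ix: z[0]−=0.162, z[4]+=0.162
solve → V1=0.1734, V2=0.1319, V3=0.1328, V4=0.4735, V5=0.1311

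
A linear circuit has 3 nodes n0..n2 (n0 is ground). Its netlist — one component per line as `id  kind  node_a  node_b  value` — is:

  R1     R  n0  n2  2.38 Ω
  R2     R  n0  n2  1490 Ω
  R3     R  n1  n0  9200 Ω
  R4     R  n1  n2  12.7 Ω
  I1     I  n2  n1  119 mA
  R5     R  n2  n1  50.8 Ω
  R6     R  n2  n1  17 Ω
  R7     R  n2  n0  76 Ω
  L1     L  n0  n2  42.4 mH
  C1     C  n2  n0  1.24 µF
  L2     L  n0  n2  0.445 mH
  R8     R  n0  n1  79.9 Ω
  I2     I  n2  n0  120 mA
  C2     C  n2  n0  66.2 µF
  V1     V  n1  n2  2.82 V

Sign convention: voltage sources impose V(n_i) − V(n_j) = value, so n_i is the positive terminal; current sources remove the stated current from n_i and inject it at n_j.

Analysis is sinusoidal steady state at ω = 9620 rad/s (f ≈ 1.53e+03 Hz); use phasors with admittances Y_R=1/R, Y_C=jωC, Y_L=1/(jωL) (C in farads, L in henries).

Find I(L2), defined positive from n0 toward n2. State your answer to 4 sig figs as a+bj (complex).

MNA unknowns: 2 node voltages V₁..V_2 plus 1 source current (V1)
R1: Y=0.4202+0.000j on G[0,2]
R2: Y=0.0006711+0.000j on G[0,2]
R3: Y=0.0001087+0.000j on G[1,0]
R4: Y=0.07874+0.000j on G[1,2]
I1: z[2]−=0.119, z[1]+=0.119
R5: Y=0.01969+0.000j on G[2,1]
R6: Y=0.05882+0.000j on G[2,1]
R7: Y=0.01316+0.000j on G[2,0]
L1: Y=0.000-0.002452j on G[0,2]
C1: Y=0.000+0.01193j on G[2,0]
L2: Y=0.000-0.2336j on G[0,2]
R8: Y=0.01252+0.000j on G[0,1]
I2: z[2]−=0.12, z[0]+=0.12
C2: Y=0.000+0.6368j on G[2,0]
V1: row V1−V2=2.82, i_V1 at 1,2
solve → V1=2.632+0.1737j, V2=-0.1879+0.1737j
aux → i_V1=-0.3577-0.002192j

-0.04057-0.04390j A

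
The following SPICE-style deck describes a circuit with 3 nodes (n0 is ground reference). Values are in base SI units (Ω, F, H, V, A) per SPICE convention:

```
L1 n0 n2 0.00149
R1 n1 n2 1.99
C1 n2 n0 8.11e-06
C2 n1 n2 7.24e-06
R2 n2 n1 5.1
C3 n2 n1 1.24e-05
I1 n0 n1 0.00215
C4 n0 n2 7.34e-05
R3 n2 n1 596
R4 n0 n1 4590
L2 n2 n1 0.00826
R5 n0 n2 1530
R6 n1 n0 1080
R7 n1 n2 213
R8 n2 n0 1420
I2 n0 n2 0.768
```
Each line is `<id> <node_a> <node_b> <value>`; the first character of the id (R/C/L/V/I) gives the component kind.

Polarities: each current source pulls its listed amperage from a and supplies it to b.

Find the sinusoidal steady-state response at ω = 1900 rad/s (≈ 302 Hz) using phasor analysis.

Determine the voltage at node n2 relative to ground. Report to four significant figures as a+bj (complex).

0.04892+3.882j V

Element admittances at ω=1900 rad/s:
  Y(L1) = 0.000-0.3532j S between n0,n2
  Y(R1) = 0.5025+0.000j S between n1,n2
  Y(C1) = 0.000+0.01541j S between n2,n0
  Y(C2) = 0.000+0.01376j S between n1,n2
  Y(R2) = 0.1961+0.000j S between n2,n1
  Y(C3) = 0.000+0.02356j S between n2,n1
  I1: injects 0.00215 A into n1 (from n0)
  Y(C4) = 0.000+0.1395j S between n0,n2
  Y(R3) = 0.001678+0.000j S between n2,n1
  Y(R4) = 0.0002179+0.000j S between n0,n1
  Y(L2) = 0.000-0.06372j S between n2,n1
  Y(R5) = 0.0006536+0.000j S between n0,n2
  Y(R6) = 0.0009259+0.000j S between n1,n0
  Y(R7) = 0.004695+0.000j S between n1,n2
  Y(R8) = 0.0007042+0.000j S between n2,n0
  I2: injects 0.768 A into n2 (from n0)
Assemble and solve the 2×2 MNA system:
  V(n1)=0.05212+3.876j  V(n2)=0.04892+3.882j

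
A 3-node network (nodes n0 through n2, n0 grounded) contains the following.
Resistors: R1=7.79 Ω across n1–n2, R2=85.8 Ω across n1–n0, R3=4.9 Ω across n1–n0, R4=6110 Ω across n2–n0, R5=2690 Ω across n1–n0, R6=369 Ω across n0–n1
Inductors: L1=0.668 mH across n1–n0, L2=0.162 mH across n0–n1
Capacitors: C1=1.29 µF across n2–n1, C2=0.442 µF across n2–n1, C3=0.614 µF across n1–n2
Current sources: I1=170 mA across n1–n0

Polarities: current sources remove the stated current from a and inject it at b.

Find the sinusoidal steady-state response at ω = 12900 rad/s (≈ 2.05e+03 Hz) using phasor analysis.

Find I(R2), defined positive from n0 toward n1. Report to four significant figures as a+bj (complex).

0.001081+0.002934j A

Element admittances at ω=12900 rad/s:
  Y(R1) = 0.1284+0.000j S between n1,n2
  Y(L1) = 0.000-0.1160j S between n1,n0
  Y(R2) = 0.01166+0.000j S between n1,n0
  Y(R3) = 0.2041+0.000j S between n1,n0
  Y(R4) = 0.0001637+0.000j S between n2,n0
  Y(R5) = 0.0003717+0.000j S between n1,n0
  Y(L2) = 0.000-0.4785j S between n0,n1
  Y(C1) = 0.000+0.01664j S between n2,n1
  Y(C2) = 0.000+0.005702j S between n2,n1
  Y(C3) = 0.000+0.007921j S between n1,n2
  Y(R6) = 0.002710+0.000j S between n0,n1
  I1: injects 0.17 A into n0 (from n1)
Assemble and solve the 2×2 MNA system:
  V(n1)=-0.09273-0.2518j  V(n2)=-0.09255-0.2515j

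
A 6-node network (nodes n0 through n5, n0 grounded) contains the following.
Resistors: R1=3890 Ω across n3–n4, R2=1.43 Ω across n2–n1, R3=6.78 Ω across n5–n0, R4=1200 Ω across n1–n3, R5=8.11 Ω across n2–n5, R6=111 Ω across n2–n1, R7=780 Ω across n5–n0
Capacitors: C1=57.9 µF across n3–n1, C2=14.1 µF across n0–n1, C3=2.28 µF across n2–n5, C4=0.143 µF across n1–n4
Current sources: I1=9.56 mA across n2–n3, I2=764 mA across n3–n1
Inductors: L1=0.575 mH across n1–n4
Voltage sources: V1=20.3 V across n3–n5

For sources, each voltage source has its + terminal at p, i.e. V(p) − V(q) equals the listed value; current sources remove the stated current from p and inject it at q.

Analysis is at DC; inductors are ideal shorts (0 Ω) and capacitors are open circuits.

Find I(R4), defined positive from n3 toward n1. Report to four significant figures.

Element admittances at DC:
  Y(R1) = 0.0002571 S between n3,n4
  Y(C1) = 0.000 S between n3,n1
  Y(R2) = 0.6993 S between n2,n1
  Y(R3) = 0.1475 S between n5,n0
  Y(C2) = 0.000 S between n0,n1
  I1: injects 0.00956 A into n3 (from n2)
  Y(C3) = 0.000 S between n2,n5
  Y(R4) = 0.0008333 S between n1,n3
  L1: short n1↔n4 (DC inductor)
  Y(R5) = 0.1233 S between n2,n5
  Y(R6) = 0.009009 S between n2,n1
  I2: injects 0.764 A into n1 (from n3)
  Y(C4) = 0.000 S between n1,n4
  Y(R7) = 0.001282 S between n5,n0
  V1: constraint V(n3)−V(n5) = 20.3
Assemble and solve the 7×7 MNA system:
  V(n1)=7.332  V(n2)=6.233  V(n3)=20.30  V(n4)=7.332  V(n5)=0.000
  i(L1)=-0.003334  i(V1)=-0.7686

0.01081 A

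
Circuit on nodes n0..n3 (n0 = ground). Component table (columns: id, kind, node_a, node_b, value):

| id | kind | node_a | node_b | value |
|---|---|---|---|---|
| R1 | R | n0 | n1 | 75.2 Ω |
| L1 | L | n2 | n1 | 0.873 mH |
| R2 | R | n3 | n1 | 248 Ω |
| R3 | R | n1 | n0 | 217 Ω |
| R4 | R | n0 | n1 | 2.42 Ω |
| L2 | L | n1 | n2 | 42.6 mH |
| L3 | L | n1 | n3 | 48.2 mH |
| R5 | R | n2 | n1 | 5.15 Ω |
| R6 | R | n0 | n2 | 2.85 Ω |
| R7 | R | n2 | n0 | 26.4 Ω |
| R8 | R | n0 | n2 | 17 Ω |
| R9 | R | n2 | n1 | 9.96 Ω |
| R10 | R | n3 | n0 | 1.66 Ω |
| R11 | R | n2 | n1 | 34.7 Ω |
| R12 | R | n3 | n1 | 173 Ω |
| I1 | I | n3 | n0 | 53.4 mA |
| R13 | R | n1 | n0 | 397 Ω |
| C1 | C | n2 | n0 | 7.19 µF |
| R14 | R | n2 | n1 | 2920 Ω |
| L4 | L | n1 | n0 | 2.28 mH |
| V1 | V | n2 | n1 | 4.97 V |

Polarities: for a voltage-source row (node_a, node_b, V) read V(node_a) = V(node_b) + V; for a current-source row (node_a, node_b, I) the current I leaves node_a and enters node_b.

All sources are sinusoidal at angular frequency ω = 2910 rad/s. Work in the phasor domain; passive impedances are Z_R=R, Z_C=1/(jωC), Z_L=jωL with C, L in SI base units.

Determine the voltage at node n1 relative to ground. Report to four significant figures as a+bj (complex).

MNA unknowns: 3 node voltages V₁..V_3 plus 1 source current (V1)
R1: Y=0.01330+0.000j on G[0,1]
L1: Y=0.000-0.3936j on G[2,1]
R2: Y=0.004032+0.000j on G[3,1]
R3: Y=0.004608+0.000j on G[1,0]
R4: Y=0.4132+0.000j on G[0,1]
L2: Y=0.000-0.008067j on G[1,2]
L3: Y=0.000-0.007130j on G[1,3]
R5: Y=0.1942+0.000j on G[2,1]
R6: Y=0.3509+0.000j on G[0,2]
R7: Y=0.03788+0.000j on G[2,0]
R8: Y=0.05882+0.000j on G[0,2]
R9: Y=0.1004+0.000j on G[2,1]
R10: Y=0.6024+0.000j on G[3,0]
R11: Y=0.02882+0.000j on G[2,1]
R12: Y=0.005780+0.000j on G[3,1]
I1: z[3]−=0.0534, z[0]+=0.0534
R13: Y=0.002519+0.000j on G[1,0]
C1: Y=0.000+0.02092j on G[2,0]
R14: Y=0.0003425+0.000j on G[2,1]
L4: Y=0.000-0.1507j on G[1,0]
V1: row V2−V1=4.97, i_V1 at 2,1
solve → V1=-2.423-0.4878j, V2=2.547-0.4878j, V3=-0.1320+0.01886j
aux → i_V1=-2.759+2.161j

-2.423-0.4878j V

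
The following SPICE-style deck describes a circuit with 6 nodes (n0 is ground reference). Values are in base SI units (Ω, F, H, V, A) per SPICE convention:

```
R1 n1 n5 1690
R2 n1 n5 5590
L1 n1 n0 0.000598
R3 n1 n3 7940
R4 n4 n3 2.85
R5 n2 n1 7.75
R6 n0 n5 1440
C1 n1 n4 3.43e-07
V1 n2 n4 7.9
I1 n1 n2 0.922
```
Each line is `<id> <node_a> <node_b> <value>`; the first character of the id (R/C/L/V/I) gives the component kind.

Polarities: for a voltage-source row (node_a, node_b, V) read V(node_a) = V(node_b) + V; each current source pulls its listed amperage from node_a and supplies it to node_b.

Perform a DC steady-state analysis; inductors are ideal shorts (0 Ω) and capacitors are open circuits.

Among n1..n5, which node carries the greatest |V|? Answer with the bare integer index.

2

Element admittances at DC:
  Y(R1) = 0.0005917 S between n1,n5
  Y(R2) = 0.0001789 S between n1,n5
  L1: short n1↔n0 (DC inductor)
  Y(R3) = 0.0001259 S between n1,n3
  Y(R4) = 0.3509 S between n4,n3
  Y(R5) = 0.1290 S between n2,n1
  Y(R6) = 0.0006944 S between n0,n5
  Y(C1) = 0.000 S between n1,n4
  V1: constraint V(n2)−V(n4) = 7.9
  I1: injects 0.922 A into n2 (from n1)
Assemble and solve the 7×7 MNA system:
  V(n1)=0.000  V(n2)=7.146  V(n3)=-0.7535  V(n4)=-0.7538  V(n5)=0.000
  i(L1)=0.000  i(V1)=-9.490e-05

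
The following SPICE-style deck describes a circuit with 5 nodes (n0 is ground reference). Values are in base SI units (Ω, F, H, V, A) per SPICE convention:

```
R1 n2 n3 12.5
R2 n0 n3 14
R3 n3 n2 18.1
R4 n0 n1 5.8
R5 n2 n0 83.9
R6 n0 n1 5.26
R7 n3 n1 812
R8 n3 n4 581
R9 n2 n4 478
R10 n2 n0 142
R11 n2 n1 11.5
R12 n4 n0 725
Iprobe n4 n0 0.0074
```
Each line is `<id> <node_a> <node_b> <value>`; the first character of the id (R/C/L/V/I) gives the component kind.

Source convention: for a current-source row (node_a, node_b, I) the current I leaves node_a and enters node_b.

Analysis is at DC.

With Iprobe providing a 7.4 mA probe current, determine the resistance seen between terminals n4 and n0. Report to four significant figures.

R_eq = 195.9 Ω

Apply KCL at each of the 4 non-ground nodes and solve the resulting linear system.
Node n1: branches {R4, R6, R7, R11} → V_1 = -0.006544
Node n2: branches {R1, R3, R5, R9, R10, R11} → V_2 = -0.03344
Node n3: branches {R1, R2, R3, R7, R8} → V_3 = -0.03352
Node n4: branches {R8, R9, R12, Iprobe} → V_4 = -1.450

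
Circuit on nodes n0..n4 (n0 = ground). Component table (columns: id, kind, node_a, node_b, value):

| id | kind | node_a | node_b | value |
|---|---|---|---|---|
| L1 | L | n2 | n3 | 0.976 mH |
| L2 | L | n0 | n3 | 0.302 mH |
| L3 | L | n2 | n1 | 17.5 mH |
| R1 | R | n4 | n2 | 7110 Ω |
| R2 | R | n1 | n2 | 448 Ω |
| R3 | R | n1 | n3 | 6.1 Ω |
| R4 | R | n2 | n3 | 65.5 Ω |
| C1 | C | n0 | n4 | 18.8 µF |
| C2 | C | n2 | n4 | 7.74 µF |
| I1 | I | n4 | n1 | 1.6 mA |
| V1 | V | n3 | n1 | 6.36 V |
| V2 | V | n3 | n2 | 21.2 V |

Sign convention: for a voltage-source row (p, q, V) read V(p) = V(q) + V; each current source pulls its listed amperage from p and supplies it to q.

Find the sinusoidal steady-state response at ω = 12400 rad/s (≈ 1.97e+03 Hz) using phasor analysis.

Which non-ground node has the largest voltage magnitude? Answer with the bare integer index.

Element admittances at ω=12400 rad/s:
  Y(L1) = 0.000-0.08263j S between n2,n3
  Y(L2) = 0.000-0.2670j S between n0,n3
  Y(L3) = 0.000-0.004608j S between n2,n1
  Y(R1) = 0.0001406+0.000j S between n4,n2
  Y(R2) = 0.002232+0.000j S between n1,n2
  Y(R3) = 0.1639+0.000j S between n1,n3
  Y(R4) = 0.01527+0.000j S between n2,n3
  Y(C1) = 0.000+0.2331j S between n0,n4
  Y(C2) = 0.000+0.09598j S between n2,n4
  I1: injects 0.0016 A into n1 (from n4)
  V1: constraint V(n3)−V(n1) = 6.36
  V2: constraint V(n3)−V(n2) = 21.2
Assemble and solve the 6×6 MNA system:
  V(n1)=-13.60+0.01578j  V(n2)=-28.44+0.01578j  V(n3)=-7.241+0.01578j  V(n4)=-8.294+0.01807j
  i(V1)=-1.011-0.06839j  i(V2)=-0.3594-0.1135j

2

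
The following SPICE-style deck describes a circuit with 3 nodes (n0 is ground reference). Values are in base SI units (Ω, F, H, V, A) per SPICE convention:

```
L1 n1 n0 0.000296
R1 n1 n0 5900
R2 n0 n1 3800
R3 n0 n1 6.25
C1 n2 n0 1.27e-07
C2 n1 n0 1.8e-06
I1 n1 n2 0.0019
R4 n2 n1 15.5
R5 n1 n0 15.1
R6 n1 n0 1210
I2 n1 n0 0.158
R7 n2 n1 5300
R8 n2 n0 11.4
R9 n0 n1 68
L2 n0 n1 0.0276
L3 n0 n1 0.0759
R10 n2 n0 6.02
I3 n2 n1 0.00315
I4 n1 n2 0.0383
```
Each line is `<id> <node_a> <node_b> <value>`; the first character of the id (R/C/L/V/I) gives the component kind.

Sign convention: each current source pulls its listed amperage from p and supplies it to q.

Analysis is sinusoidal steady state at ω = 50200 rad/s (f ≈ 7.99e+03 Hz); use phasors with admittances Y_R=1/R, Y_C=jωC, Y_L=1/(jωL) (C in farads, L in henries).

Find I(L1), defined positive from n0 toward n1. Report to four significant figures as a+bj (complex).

MNA unknowns: 2 node voltages V₁..V_2
L1: Y=0.000-0.06730j on G[1,0]
R1: Y=0.0001695+0.000j on G[1,0]
R2: Y=0.0002632+0.000j on G[0,1]
R3: Y=0.1600+0.000j on G[0,1]
C1: Y=0.000+0.006375j on G[2,0]
C2: Y=0.000+0.09036j on G[1,0]
I1: z[1]−=0.0019, z[2]+=0.0019
R4: Y=0.06452+0.000j on G[2,1]
R5: Y=0.06623+0.000j on G[1,0]
R6: Y=0.0008264+0.000j on G[1,0]
I2: z[1]−=0.158, z[0]+=0.158
R7: Y=0.0001887+0.000j on G[2,1]
R8: Y=0.08772+0.000j on G[2,0]
R9: Y=0.01471+0.000j on G[0,1]
L2: Y=0.000-0.0007218j on G[0,1]
L3: Y=0.000-0.0002625j on G[0,1]
R10: Y=0.1661+0.000j on G[2,0]
I3: z[2]−=0.00315, z[1]+=0.00315
I4: z[1]−=0.0383, z[2]+=0.0383
solve → V1=-0.6347+0.04776j, V2=-0.01242+0.009950j

-0.003214-0.04272j A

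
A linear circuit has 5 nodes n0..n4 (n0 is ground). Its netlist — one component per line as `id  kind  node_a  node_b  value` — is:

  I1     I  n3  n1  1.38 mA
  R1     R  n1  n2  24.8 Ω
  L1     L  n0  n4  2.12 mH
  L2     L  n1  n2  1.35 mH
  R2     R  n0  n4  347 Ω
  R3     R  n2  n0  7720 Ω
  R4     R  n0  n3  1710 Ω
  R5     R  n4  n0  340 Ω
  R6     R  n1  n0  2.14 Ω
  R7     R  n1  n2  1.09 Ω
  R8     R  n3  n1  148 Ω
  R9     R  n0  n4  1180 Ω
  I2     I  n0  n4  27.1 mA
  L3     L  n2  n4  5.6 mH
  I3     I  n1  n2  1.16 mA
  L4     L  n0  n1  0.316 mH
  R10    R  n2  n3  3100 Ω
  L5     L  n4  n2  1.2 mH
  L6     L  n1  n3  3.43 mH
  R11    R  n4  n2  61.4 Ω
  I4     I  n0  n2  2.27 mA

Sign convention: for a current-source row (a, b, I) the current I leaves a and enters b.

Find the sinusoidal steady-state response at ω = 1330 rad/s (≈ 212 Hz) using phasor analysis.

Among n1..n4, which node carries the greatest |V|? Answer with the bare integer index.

Element admittances at ω=1330 rad/s:
  I1: injects 0.00138 A into n1 (from n3)
  Y(R1) = 0.04032+0.000j S between n1,n2
  Y(L1) = 0.000-0.3547j S between n0,n4
  Y(L2) = 0.000-0.5569j S between n1,n2
  Y(R2) = 0.002882+0.000j S between n0,n4
  Y(R3) = 0.0001295+0.000j S between n2,n0
  Y(R4) = 0.0005848+0.000j S between n0,n3
  Y(R5) = 0.002941+0.000j S between n4,n0
  Y(R6) = 0.4673+0.000j S between n1,n0
  Y(R7) = 0.9174+0.000j S between n1,n2
  Y(R8) = 0.006757+0.000j S between n3,n1
  Y(R9) = 0.0008475+0.000j S between n0,n4
  I2: injects 0.0271 A into n4 (from n0)
  Y(L3) = 0.000-0.1343j S between n2,n4
  I3: injects 0.00116 A into n2 (from n1)
  Y(L4) = 0.000-2.379j S between n0,n1
  Y(R10) = 0.0003226+0.000j S between n2,n3
  Y(L5) = 0.000-0.6266j S between n4,n2
  Y(L6) = 0.000-0.2192j S between n1,n3
  Y(R11) = 0.01629+0.000j S between n4,n2
  I4: injects 0.00227 A into n2 (from n0)
Assemble and solve the 4×4 MNA system:
  V(n1)=0.0001116+0.006921j  V(n2)=0.01256+0.01725j  V(n3)=-0.0001044+0.0006510j  V(n4)=0.009056+0.03606j

4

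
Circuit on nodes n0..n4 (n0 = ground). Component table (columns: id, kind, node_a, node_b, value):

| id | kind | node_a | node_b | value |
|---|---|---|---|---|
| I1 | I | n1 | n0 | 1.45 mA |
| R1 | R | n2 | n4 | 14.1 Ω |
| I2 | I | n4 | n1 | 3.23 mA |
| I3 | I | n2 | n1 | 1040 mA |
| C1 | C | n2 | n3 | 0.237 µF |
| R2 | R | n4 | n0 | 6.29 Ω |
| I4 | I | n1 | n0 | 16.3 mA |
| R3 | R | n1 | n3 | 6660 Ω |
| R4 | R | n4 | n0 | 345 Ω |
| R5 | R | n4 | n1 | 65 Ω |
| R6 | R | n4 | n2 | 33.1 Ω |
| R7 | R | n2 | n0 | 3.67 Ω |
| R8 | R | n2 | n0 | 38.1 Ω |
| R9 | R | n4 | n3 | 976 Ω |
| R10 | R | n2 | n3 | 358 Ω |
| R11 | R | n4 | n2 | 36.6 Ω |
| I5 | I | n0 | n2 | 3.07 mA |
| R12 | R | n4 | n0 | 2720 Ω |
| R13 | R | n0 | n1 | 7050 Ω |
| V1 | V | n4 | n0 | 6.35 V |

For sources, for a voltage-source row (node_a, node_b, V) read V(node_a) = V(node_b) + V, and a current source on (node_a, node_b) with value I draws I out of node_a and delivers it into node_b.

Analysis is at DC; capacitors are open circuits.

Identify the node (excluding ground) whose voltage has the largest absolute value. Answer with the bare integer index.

Apply KCL at each of the 4 non-ground nodes and solve the resulting linear system.
Node n1: branches {I1, I2, I3, I4, R3, R5, R13} → V_1 = 71.68
Node n2: branches {R1, I3, C1, R6, R7, R8, R10, R11, I5} → V_2 = -0.4885
Node n3: branches {C1, R3, R9, R10} → V_3 = 4.008
Node n4: branches {R1, I2, R2, R4, R5, R6, R9, R11, R12, V1} → V_4 = 6.350
Source currents: i(V1)=-0.9092

1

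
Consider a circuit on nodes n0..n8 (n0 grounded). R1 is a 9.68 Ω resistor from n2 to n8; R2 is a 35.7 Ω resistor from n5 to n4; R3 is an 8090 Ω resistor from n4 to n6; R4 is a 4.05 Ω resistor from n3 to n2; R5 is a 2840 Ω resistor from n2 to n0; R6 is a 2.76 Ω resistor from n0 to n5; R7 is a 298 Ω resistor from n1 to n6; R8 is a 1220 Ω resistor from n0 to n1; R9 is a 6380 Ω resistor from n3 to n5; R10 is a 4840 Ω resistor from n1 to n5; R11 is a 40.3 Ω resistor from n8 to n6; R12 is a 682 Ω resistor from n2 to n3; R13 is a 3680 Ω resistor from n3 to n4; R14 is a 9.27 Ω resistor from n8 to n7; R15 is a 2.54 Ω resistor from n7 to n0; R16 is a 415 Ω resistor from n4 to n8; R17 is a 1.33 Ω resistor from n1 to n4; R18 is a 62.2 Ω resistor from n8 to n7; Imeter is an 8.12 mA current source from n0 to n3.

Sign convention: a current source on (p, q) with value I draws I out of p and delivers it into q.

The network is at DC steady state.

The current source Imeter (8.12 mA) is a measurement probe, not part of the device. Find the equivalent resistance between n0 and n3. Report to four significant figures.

R_eq = 23.47 Ω

MNA unknowns: 8 node voltages V₁..V_8
R1: Y=0.1033 on G[2,8]
R2: Y=0.02801 on G[5,4]
R3: Y=0.0001236 on G[4,6]
R4: Y=0.2469 on G[3,2]
R5: Y=0.0003521 on G[2,0]
R6: Y=0.3623 on G[0,5]
R7: Y=0.003356 on G[1,6]
R8: Y=0.0008197 on G[0,1]
R9: Y=0.0001567 on G[3,5]
R10: Y=0.0002066 on G[1,5]
R11: Y=0.02481 on G[8,6]
R12: Y=0.001466 on G[2,3]
R13: Y=0.0002717 on G[3,4]
R14: Y=0.1079 on G[8,7]
R15: Y=0.3937 on G[7,0]
R16: Y=0.002410 on G[4,8]
R17: Y=0.7519 on G[1,4]
R18: Y=0.01608 on G[8,7]
Imeter: z[0]−=0.00812, z[3]+=0.00812
solve → V1=0.01536, V2=0.1582, V3=0.1906, V4=0.01512, V5=0.001169, V6=0.07285, V7=0.01938, V8=0.08092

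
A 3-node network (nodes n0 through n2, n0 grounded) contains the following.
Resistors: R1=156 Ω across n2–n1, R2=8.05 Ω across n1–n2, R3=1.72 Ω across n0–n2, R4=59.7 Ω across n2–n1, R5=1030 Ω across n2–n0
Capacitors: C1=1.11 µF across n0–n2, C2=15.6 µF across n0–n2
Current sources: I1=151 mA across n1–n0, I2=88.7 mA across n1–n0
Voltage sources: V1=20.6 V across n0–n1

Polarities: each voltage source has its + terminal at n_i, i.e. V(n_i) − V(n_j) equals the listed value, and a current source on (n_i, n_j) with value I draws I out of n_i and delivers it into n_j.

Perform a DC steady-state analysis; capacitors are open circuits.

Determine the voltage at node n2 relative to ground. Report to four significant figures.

Element admittances at DC:
  Y(R1) = 0.006410 S between n2,n1
  Y(R2) = 0.1242 S between n1,n2
  Y(R3) = 0.5814 S between n0,n2
  Y(C1) = 0.000 S between n0,n2
  I1: injects 0.151 A into n0 (from n1)
  Y(R4) = 0.01675 S between n2,n1
  I2: injects 0.0887 A into n0 (from n1)
  Y(R5) = 0.0009709 S between n2,n0
  Y(C2) = 0.000 S between n0,n2
  V1: constraint V(n0)−V(n1) = 20.6
Assemble and solve the 3×3 MNA system:
  V(n1)=-20.60  V(n2)=-4.160
  i(V1)=-2.183

-4.160 V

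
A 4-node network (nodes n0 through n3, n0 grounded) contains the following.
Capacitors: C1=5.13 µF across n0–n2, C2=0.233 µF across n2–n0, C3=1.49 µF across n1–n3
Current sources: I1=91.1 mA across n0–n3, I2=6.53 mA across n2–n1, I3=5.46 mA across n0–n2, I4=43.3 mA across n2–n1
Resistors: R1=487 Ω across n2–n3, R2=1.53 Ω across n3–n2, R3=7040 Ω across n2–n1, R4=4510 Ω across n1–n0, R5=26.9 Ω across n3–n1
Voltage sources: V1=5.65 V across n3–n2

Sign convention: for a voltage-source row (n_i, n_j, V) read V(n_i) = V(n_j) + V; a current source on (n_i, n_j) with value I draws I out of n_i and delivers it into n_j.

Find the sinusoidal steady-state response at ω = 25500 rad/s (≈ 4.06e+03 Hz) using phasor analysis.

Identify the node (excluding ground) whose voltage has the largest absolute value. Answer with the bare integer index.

1

Apply KCL at each of the 3 non-ground nodes and solve the resulting linear system.
Node n1: branches {R3, R4, I2, R5, I4, C3} → V_1 = 6.283-1.330j
Node n2: branches {C1, R1, R2, R3, C2, I2, I3, I4, V1} → V_2 = 0.002157-0.6959j
Node n3: branches {I1, R1, R2, R5, C3, V1} → V_3 = 5.652-0.6959j
Source currents: i(V1)=-3.566+0.0003850j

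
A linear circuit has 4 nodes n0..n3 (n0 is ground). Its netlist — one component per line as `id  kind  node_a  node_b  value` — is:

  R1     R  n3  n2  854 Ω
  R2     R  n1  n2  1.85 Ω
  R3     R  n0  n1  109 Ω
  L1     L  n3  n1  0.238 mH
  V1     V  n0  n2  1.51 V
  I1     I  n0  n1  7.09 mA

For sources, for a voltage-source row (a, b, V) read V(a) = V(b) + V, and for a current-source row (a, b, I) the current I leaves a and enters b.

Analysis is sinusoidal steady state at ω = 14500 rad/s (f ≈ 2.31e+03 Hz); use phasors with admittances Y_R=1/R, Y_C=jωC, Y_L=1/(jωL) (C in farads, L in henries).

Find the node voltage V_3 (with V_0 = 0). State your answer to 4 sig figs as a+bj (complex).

Apply KCL at each of the 3 non-ground nodes and solve the resulting linear system.
Node n1: branches {R2, R3, L1, I1} → V_1 = -1.472+3.265e-07j
Node n2: branches {R1, R2, V1} → V_2 = -1.510+0.000j
Node n3: branches {R1, L1} → V_3 = -1.472-0.0001533j
Source currents: i(V1)=-0.02059+2.996e-09j

-1.472-0.0001533j V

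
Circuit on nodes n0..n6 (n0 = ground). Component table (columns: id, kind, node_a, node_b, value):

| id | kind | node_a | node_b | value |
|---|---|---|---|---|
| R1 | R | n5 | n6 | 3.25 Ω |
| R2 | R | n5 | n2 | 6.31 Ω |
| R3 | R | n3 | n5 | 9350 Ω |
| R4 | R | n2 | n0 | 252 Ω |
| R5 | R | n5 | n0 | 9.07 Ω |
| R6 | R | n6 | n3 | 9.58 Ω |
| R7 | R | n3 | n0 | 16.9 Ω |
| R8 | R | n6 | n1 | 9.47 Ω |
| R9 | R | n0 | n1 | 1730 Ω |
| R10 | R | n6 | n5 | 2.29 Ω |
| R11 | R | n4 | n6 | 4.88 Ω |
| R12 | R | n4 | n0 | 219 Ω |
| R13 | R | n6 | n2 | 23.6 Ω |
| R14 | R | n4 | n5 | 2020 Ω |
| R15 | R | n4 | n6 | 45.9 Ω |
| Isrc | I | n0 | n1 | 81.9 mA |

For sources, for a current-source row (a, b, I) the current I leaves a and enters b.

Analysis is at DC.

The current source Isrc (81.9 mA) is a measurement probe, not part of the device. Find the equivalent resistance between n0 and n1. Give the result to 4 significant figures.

Apply KCL at each of the 6 non-ground nodes and solve the resulting linear system.
Node n1: branches {R8, R9, Isrc} → V_1 = 1.340
Node n2: branches {R2, R4, R13} → V_2 = 0.5041
Node n3: branches {R3, R6, R7} → V_3 = 0.3648
Node n4: branches {R11, R12, R14, R15} → V_4 = 0.5600
Node n5: branches {R1, R2, R3, R5, R10, R14} → V_5 = 0.4987
Node n6: branches {R1, R6, R8, R10, R11, R13, R15} → V_6 = 0.5714

R_eq = 16.36 Ω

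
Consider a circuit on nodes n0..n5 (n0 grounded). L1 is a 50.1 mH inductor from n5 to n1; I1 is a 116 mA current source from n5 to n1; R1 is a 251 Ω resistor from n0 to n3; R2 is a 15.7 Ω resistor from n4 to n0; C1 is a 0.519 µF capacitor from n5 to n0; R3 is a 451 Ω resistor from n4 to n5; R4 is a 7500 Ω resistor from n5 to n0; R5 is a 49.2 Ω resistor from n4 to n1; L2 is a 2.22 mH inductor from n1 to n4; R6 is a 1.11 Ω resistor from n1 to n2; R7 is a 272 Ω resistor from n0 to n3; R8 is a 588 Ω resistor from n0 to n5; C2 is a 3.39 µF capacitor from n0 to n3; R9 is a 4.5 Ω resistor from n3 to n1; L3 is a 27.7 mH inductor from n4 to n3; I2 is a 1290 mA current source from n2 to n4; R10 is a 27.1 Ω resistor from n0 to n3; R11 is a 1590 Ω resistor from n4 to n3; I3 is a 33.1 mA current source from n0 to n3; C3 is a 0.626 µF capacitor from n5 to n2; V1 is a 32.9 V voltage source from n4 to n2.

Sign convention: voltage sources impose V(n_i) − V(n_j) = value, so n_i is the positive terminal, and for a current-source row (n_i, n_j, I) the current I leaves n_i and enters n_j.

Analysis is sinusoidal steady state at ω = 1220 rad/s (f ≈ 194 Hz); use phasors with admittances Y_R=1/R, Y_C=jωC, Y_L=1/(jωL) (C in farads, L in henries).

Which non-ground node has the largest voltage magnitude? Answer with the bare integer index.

Apply KCL at each of the 5 non-ground nodes and solve the resulting linear system.
Node n1: branches {L1, I1, R5, L2, R6, R9} → V_1 = -17.09-5.154j
Node n2: branches {R6, I2, C3, V1} → V_2 = -23.34+5.806j
Node n3: branches {R1, R7, C2, R9, L3, R10, R11, I3} → V_3 = -12.79-6.545j
Node n4: branches {R2, R3, R5, L2, L3, I2, R11, V1} → V_4 = 9.557+5.806j
Node n5: branches {L1, I1, C1, R3, R4, R8, C3} → V_5 = -20.20-6.800j
Source currents: i(V1)=-4.353+9.872j

2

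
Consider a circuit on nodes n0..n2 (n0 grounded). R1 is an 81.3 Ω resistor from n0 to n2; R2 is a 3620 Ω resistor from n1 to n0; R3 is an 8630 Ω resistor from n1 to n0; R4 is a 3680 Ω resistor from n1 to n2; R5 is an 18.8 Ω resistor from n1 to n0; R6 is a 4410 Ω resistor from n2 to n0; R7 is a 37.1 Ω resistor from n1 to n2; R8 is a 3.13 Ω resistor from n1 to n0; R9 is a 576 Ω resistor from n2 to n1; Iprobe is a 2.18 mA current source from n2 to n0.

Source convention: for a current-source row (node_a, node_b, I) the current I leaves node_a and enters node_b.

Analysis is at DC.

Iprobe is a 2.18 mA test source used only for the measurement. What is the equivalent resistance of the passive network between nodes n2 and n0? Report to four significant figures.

R_eq = 25.38 Ω

Element admittances at DC:
  Y(R1) = 0.01230 S between n0,n2
  Y(R2) = 0.0002762 S between n1,n0
  Y(R3) = 0.0001159 S between n1,n0
  Y(R4) = 0.0002717 S between n1,n2
  Y(R5) = 0.05319 S between n1,n0
  Y(R6) = 0.0002268 S between n2,n0
  Y(R7) = 0.02695 S between n1,n2
  Y(R8) = 0.3195 S between n1,n0
  Y(R9) = 0.001736 S between n2,n1
  Iprobe: injects 0.00218 A into n0 (from n2)
Assemble and solve the 2×2 MNA system:
  V(n1)=-0.003986  V(n2)=-0.05533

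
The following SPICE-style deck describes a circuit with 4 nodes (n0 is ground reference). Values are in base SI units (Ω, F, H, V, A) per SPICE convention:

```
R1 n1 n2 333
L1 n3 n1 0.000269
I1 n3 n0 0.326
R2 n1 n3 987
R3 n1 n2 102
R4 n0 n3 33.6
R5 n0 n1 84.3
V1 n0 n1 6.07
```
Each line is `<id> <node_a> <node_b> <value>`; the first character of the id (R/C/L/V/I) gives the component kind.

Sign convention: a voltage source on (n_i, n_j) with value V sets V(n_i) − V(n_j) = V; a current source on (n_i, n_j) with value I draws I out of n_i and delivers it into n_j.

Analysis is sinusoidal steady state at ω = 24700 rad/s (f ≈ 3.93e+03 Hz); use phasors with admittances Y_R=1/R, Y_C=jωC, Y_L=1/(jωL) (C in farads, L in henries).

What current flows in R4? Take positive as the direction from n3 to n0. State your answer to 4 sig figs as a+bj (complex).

-0.1863-0.02759j A

Element admittances at ω=24700 rad/s:
  Y(R1) = 0.003003+0.000j S between n1,n2
  Y(L1) = 0.000-0.1505j S between n3,n1
  I1: injects 0.326 A into n0 (from n3)
  Y(R2) = 0.001013+0.000j S between n1,n3
  Y(R3) = 0.009804+0.000j S between n1,n2
  Y(R4) = 0.02976+0.000j S between n0,n3
  Y(R5) = 0.01186+0.000j S between n0,n1
  V1: constraint V(n0)−V(n1) = 6.07
Assemble and solve the 4×4 MNA system:
  V(n1)=-6.070+0.000j  V(n2)=-6.070+0.000j  V(n3)=-6.260-0.9270j
  i(V1)=0.06770-0.02759j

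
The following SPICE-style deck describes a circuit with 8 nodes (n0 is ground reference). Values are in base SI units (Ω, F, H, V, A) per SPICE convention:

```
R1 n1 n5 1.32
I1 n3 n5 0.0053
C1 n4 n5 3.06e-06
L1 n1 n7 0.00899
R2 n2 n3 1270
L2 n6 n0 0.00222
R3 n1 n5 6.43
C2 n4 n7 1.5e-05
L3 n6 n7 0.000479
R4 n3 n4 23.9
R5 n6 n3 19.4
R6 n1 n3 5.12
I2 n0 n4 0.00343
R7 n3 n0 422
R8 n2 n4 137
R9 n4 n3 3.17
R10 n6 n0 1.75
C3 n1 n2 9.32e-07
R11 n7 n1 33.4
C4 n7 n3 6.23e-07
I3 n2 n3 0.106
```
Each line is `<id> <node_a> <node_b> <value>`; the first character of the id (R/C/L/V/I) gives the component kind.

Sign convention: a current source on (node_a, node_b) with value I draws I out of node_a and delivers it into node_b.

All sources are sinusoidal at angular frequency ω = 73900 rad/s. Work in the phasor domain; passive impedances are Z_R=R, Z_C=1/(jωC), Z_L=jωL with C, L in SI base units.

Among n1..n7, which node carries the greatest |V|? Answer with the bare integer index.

Element admittances at ω=73900 rad/s:
  Y(R1) = 0.7576+0.000j S between n1,n5
  I1: injects 0.0053 A into n5 (from n3)
  Y(C1) = 0.000+0.2261j S between n4,n5
  Y(L1) = 0.000-0.001505j S between n1,n7
  Y(R2) = 0.0007874+0.000j S between n2,n3
  Y(L2) = 0.000-0.006095j S between n6,n0
  Y(R3) = 0.1555+0.000j S between n1,n5
  Y(C2) = 0.000+1.109j S between n4,n7
  Y(L3) = 0.000-0.02825j S between n6,n7
  Y(R4) = 0.04184+0.000j S between n3,n4
  Y(R5) = 0.05155+0.000j S between n6,n3
  Y(R6) = 0.1953+0.000j S between n1,n3
  I2: injects 0.00343 A into n4 (from n0)
  Y(R7) = 0.002370+0.000j S between n3,n0
  Y(R8) = 0.007299+0.000j S between n2,n4
  Y(R9) = 0.3155+0.000j S between n4,n3
  Y(R10) = 0.5714+0.000j S between n6,n0
  Y(C3) = 0.000+0.06887j S between n1,n2
  Y(R11) = 0.02994+0.000j S between n7,n1
  Y(C4) = 0.000+0.04604j S between n7,n3
  I3: injects 0.106 A into n3 (from n2)
Assemble and solve the 7×7 MNA system:
  V(n1)=-0.2060+0.07053j  V(n2)=-0.3946+1.564j  V(n3)=0.08998-0.009707j  V(n4)=-0.02013-0.04524j  V(n5)=-0.1628+0.1059j  V(n6)=0.005628+0.0001003j  V(n7)=-0.01308-0.03994j

2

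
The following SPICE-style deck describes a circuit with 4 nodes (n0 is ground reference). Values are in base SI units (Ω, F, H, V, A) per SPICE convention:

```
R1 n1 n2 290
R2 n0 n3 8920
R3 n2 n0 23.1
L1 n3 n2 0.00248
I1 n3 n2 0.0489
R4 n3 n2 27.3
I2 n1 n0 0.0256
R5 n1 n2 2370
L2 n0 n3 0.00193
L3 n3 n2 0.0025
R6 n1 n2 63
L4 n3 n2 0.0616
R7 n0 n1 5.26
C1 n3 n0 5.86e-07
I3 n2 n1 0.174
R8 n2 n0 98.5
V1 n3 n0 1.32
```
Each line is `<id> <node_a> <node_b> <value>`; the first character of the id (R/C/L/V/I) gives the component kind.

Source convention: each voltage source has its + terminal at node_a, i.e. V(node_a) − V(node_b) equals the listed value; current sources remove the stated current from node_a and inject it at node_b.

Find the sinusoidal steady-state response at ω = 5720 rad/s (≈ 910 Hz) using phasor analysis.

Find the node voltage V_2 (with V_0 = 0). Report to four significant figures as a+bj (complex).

Element admittances at ω=5720 rad/s:
  Y(R1) = 0.003448+0.000j S between n1,n2
  Y(R2) = 0.0001121+0.000j S between n0,n3
  Y(R3) = 0.04329+0.000j S between n2,n0
  Y(L1) = 0.000-0.07049j S between n3,n2
  I1: injects 0.0489 A into n2 (from n3)
  Y(R4) = 0.03663+0.000j S between n3,n2
  I2: injects 0.0256 A into n0 (from n1)
  Y(R5) = 0.0004219+0.000j S between n1,n2
  Y(L2) = 0.000-0.09058j S between n0,n3
  Y(L3) = 0.000-0.06993j S between n3,n2
  Y(R6) = 0.01587+0.000j S between n1,n2
  Y(L4) = 0.000-0.002838j S between n3,n2
  Y(R7) = 0.1901+0.000j S between n0,n1
  Y(C1) = 0.000+0.003352j S between n3,n0
  I3: injects 0.174 A into n1 (from n2)
  Y(R8) = 0.01015+0.000j S between n2,n0
  V1: constraint V(n3)−V(n0) = 1.32
Assemble and solve the 4×4 MNA system:
  V(n1)=0.7665-0.08599j  V(n2)=0.6313-0.9140j  V(n3)=1.320+0.000j
  i(V1)=-0.2052+0.1803j

0.6313-0.9140j V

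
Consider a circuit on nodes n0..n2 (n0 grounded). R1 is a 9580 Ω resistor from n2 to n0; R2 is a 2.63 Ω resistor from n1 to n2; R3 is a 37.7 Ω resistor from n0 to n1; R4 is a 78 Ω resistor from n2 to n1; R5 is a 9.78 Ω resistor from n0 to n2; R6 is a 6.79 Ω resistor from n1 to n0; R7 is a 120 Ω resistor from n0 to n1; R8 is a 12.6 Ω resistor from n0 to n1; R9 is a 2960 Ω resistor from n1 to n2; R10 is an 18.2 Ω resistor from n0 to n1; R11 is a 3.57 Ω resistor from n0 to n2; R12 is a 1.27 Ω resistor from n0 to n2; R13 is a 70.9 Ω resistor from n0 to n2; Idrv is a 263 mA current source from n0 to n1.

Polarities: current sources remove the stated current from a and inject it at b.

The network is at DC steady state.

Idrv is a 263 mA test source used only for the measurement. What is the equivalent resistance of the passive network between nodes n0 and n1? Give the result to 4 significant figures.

Element admittances at DC:
  Y(R1) = 0.0001044 S between n2,n0
  Y(R2) = 0.3802 S between n1,n2
  Y(R3) = 0.02653 S between n0,n1
  Y(R4) = 0.01282 S between n2,n1
  Y(R5) = 0.1022 S between n0,n2
  Y(R6) = 0.1473 S between n1,n0
  Y(R7) = 0.008333 S between n0,n1
  Y(R8) = 0.07937 S between n0,n1
  Y(R9) = 0.0003378 S between n1,n2
  Y(R10) = 0.05495 S between n0,n1
  Y(R11) = 0.2801 S between n0,n2
  Y(R12) = 0.7874 S between n0,n2
  Y(R13) = 0.01410 S between n0,n2
  Idrv: injects 0.263 A into n1 (from n0)
Assemble and solve the 2×2 MNA system:
  V(n1)=0.4299  V(n2)=0.1072

R_eq = 1.635 Ω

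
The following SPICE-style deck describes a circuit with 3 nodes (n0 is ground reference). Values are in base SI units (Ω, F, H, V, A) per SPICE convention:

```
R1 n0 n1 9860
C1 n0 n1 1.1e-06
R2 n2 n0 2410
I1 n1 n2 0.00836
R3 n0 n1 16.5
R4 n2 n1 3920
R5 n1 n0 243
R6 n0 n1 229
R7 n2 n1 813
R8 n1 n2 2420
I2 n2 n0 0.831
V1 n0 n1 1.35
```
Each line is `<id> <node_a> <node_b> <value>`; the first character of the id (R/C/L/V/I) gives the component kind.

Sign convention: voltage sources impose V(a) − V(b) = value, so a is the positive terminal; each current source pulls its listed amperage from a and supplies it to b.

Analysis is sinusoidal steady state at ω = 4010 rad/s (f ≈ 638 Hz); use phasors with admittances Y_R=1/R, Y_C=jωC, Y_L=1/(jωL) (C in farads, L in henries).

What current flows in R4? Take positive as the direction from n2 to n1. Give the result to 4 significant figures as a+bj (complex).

-0.09066+0.000j A

MNA unknowns: 2 node voltages V₁..V_2 plus 1 source current (V1)
R1: Y=0.0001014+0.000j on G[0,1]
C1: Y=0.000+0.004411j on G[0,1]
R2: Y=0.0004149+0.000j on G[2,0]
I1: z[1]−=0.00836, z[2]+=0.00836
R3: Y=0.06061+0.000j on G[0,1]
R4: Y=0.0002551+0.000j on G[2,1]
R5: Y=0.004115+0.000j on G[1,0]
R6: Y=0.004367+0.000j on G[0,1]
R7: Y=0.001230+0.000j on G[2,1]
R8: Y=0.0004132+0.000j on G[1,2]
I2: z[2]−=0.831, z[0]+=0.831
V1: row V0−V1=1.35, i_V1 at 0,1
solve → V1=-1.350+0.000j, V2=-356.7+0.000j
aux → i_V1=0.5896-0.005955j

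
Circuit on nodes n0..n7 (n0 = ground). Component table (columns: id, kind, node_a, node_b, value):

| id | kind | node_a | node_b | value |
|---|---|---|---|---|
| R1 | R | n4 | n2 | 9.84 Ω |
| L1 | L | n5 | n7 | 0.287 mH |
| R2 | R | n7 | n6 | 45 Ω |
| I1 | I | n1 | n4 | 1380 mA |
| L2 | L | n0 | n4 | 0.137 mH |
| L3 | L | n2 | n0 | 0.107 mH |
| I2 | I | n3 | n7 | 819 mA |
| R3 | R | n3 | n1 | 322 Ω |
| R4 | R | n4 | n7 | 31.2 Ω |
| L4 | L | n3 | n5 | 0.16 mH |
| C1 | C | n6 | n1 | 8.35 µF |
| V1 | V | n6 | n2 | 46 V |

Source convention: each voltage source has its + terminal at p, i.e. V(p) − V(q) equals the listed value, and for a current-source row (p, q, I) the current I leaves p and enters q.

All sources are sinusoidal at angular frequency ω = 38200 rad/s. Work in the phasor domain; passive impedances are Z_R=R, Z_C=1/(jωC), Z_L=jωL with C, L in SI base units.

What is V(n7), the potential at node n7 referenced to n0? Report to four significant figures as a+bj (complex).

21.45+2.009j V

MNA unknowns: 7 node voltages V₁..V_7 plus 1 source current (V1)
R1: Y=0.1016+0.000j on G[4,2]
L1: Y=0.000-0.09121j on G[5,7]
R2: Y=0.02222+0.000j on G[7,6]
I1: z[1]−=1.38, z[4]+=1.38
L2: Y=0.000-0.1911j on G[0,4]
L3: Y=0.000-0.2447j on G[2,0]
I2: z[3]−=0.819, z[7]+=0.819
R3: Y=0.003106+0.000j on G[3,1]
R4: Y=0.03205+0.000j on G[4,7]
L4: Y=0.000-0.1636j on G[3,5]
C1: Y=0.000+0.3190j on G[6,1]
V1: row V6−V2=46, i_V1 at 6,2
solve → V1=41.80+0.6324j, V2=-4.083-3.898j, V3=20.84-10.86j, V4=5.228+4.991j, V5=21.06-6.256j, V6=41.92-3.898j, V7=21.45+2.009j
aux → i_V1=-1.900+0.09557j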